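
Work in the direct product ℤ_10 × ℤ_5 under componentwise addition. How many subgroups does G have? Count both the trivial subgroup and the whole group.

16

|G| = 50, so by Lagrange every subgroup order divides 50. Divisors: 1, 2, 5, 10, 25, 50.
Subgroups by order — order 1: 1; order 2: 1; order 5: 6; order 10: 6; order 25: 1; order 50: 1.
Total: 1 + 1 + 6 + 6 + 1 + 1 = 16.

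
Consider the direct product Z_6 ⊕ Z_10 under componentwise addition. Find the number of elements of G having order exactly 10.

An element (a,b) has order lcm(ord(a), ord(b)); count pairs with lcm equal to 10.
Enumerating gives 12 such elements.

12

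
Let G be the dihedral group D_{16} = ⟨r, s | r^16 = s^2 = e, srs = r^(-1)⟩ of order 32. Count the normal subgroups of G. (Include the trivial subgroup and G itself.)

G has 36 subgroups. Checking conjugation-invariance by order — order 1: 1/1 normal; order 2: 1/17 normal; order 4: 1/9 normal; order 8: 1/5 normal; order 16: 3/3 normal; order 32: 1/1 normal.
Total normal subgroups: 8.

8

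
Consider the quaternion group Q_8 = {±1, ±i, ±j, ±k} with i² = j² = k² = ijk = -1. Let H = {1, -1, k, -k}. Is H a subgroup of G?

Yes

|H| = 4 divides |G| = 8, consistent with Lagrange.
H contains the identity, every element's inverse is in H, and H is closed under ·: it is a subgroup.
In fact H = ⟨-k⟩.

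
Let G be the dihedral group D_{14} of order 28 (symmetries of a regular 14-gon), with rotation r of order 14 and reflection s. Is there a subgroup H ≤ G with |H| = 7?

7 | 28. A subgroup of order 7 is {e, r^2, r^4, r^6, r^8, r^10, r^12}.

Yes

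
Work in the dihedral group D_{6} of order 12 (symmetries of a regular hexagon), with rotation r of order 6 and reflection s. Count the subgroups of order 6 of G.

|G| = 12 and 6 | 12, so subgroups of order 6 are possible by Lagrange.
The subgroups of order 6 are: {e, r, r^2, r^3, r^4, r^5}; {e, r^2, r^4, s, r^2s, r^4s}; {e, r^2, r^4, rs, r^3s, r^5s}.
So G has 3 subgroups of order 6.

3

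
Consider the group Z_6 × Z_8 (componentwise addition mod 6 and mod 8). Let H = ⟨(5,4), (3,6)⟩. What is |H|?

|⟨(5,4)⟩| = 6 and |⟨(3,6)⟩| = 4, so |H| is a multiple of lcm(6, 4) = 12 and divides |G| = 48.
Closing under the operation: H = {(0,0), (0,2), (0,4), (0,6), (1,0), (1,2), (1,4), (1,6), (2,0), (2,2), (2,4), (2,6), (3,0), (3,2), (3,4), (3,6), (4,0), (4,2), (4,4), (4,6), (5,0), (5,2), (5,4), (5,6)}, so |H| = 24.

24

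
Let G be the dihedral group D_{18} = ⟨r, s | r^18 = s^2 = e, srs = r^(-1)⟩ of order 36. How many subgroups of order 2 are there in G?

|G| = 36 and 2 | 36, so subgroups of order 2 are possible by Lagrange.
The subgroups of order 2 are: {e, r^10s}; {e, r^11s}; {e, r^12s}; {e, r^13s}; … (19 in all).
So G has 19 subgroups of order 2.

19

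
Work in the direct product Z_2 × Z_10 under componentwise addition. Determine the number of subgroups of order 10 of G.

3

|G| = 20 and 10 | 20, so subgroups of order 10 are possible by Lagrange.
The subgroups of order 10 are: {(0,0), (0,1), (0,2), (0,3), (0,4), (0,5), (0,6), (0,7), (0,8), (0,9)}; {(0,0), (0,2), (0,4), (0,6), (0,8), (1,0), (1,2), (1,4), (1,6), (1,8)}; {(0,0), (0,2), (0,4), (0,6), (0,8), (1,1), (1,3), (1,5), (1,7), (1,9)}.
So G has 3 subgroups of order 10.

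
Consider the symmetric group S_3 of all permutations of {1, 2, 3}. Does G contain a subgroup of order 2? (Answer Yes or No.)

2 | 6. A subgroup of order 2 is {e, (1 2)}.

Yes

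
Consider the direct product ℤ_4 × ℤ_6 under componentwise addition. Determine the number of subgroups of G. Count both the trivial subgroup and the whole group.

|G| = 24, so by Lagrange every subgroup order divides 24. Divisors: 1, 2, 3, 4, 6, 8, 12, 24.
Subgroups by order — order 1: 1; order 2: 3; order 3: 1; order 4: 3; order 6: 3; order 8: 1; order 12: 3; order 24: 1.
Total: 1 + 3 + 1 + 3 + 3 + 1 + 3 + 1 = 16.

16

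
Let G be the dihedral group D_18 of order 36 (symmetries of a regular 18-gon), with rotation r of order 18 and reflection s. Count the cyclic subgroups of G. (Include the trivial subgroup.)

Each element a generates a cyclic subgroup ⟨a⟩; distinct elements may generate the same one (a cyclic group of order d has φ(d) generators).
Cyclic subgroups by order — order 1: 1; order 2: 19; order 3: 1; order 6: 1; order 9: 1; order 18: 1.
Total: 24.

24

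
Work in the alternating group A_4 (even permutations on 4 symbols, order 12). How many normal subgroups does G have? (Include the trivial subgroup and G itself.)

G has 10 subgroups. Checking conjugation-invariance by order — order 1: 1/1 normal; order 2: 0/3 normal; order 3: 0/4 normal; order 4: 1/1 normal; order 12: 1/1 normal.
Total normal subgroups: 3.

3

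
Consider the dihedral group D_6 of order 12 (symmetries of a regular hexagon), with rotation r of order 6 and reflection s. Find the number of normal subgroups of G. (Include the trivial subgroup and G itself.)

G has 16 subgroups. Checking conjugation-invariance by order — order 1: 1/1 normal; order 2: 1/7 normal; order 3: 1/1 normal; order 4: 0/3 normal; order 6: 3/3 normal; order 12: 1/1 normal.
Total normal subgroups: 7.

7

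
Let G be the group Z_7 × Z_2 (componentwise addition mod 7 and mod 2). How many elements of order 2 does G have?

An element (a,b) has order lcm(ord(a), ord(b)); count pairs with lcm equal to 2.
Enumerating gives 1 such elements.

1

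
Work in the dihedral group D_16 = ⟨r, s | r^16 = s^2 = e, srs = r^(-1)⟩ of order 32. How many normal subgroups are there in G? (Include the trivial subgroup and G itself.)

8

G has 36 subgroups. Checking conjugation-invariance by order — order 1: 1/1 normal; order 2: 1/17 normal; order 4: 1/9 normal; order 8: 1/5 normal; order 16: 3/3 normal; order 32: 1/1 normal.
Total normal subgroups: 8.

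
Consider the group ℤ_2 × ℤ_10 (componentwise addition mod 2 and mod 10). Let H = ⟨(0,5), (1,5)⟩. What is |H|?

4

|⟨(0,5)⟩| = 2 and |⟨(1,5)⟩| = 2, so |H| is a multiple of lcm(2, 2) = 2 and divides |G| = 20.
Closing under the operation: H = {(0,0), (0,5), (1,0), (1,5)}, so |H| = 4.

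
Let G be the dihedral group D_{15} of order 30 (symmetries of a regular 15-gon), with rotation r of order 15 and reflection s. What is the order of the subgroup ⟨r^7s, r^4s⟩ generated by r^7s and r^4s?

|⟨r^7s⟩| = 2 and |⟨r^4s⟩| = 2, so |H| is a multiple of lcm(2, 2) = 2 and divides |G| = 30.
Closing under the operation: H = {e, r^3, r^6, r^9, r^12, rs, r^4s, r^7s, r^10s, r^13s}, so |H| = 10.

10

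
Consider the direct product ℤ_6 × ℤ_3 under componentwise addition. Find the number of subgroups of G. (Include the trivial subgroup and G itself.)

12

|G| = 18, so by Lagrange every subgroup order divides 18. Divisors: 1, 2, 3, 6, 9, 18.
Subgroups by order — order 1: 1; order 2: 1; order 3: 4; order 6: 4; order 9: 1; order 18: 1.
Total: 1 + 1 + 4 + 4 + 1 + 1 = 12.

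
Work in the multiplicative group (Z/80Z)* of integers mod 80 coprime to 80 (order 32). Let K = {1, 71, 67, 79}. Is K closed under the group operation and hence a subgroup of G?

67 ∈ K but its inverse 43 ∉ K, so K is not a subgroup.

No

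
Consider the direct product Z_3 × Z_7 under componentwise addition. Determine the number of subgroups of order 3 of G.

1

|G| = 21 and 3 | 21, so subgroups of order 3 are possible by Lagrange.
The subgroups of order 3 are: {(0,0), (1,0), (2,0)}.
So G has 1 subgroup of order 3.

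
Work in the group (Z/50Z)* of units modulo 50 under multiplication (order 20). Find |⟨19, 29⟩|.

10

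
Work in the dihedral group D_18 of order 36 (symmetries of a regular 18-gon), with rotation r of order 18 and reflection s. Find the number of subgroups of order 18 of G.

|G| = 36 and 18 | 36, so subgroups of order 18 are possible by Lagrange.
The subgroups of order 18 are: {e, r, r^2, r^3, r^4, r^5, r^6, r^7, r^8, r^9, r^10, r^11, r^12, r^13, r^14, r^15, r^16, r^17}; {e, r^2, r^4, r^6, r^8, r^10, r^12, r^14, r^16, s, r^2s, r^4s, r^6s, r^8s, r^10s, r^12s, r^14s, r^16s}; {e, r^2, r^4, r^6, r^8, r^10, r^12, r^14, r^16, rs, r^3s, r^5s, r^7s, r^9s, r^11s, r^13s, r^15s, r^17s}.
So G has 3 subgroups of order 18.

3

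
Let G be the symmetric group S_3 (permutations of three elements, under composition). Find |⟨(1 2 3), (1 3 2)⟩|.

3

|⟨(1 2 3)⟩| = 3 and |⟨(1 3 2)⟩| = 3, so |H| is a multiple of lcm(3, 3) = 3 and divides |G| = 6.
Closing under the operation: H = {e, (1 2 3), (1 3 2)}, so |H| = 3.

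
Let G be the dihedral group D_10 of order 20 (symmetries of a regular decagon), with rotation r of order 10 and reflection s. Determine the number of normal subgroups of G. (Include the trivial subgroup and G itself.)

G has 22 subgroups. Checking conjugation-invariance by order — order 1: 1/1 normal; order 2: 1/11 normal; order 4: 0/5 normal; order 5: 1/1 normal; order 10: 3/3 normal; order 20: 1/1 normal.
Total normal subgroups: 7.

7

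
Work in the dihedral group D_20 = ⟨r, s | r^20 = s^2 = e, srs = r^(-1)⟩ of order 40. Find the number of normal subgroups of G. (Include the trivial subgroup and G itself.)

9

G has 48 subgroups. Checking conjugation-invariance by order — order 1: 1/1 normal; order 2: 1/21 normal; order 4: 1/11 normal; order 5: 1/1 normal; order 8: 0/5 normal; order 10: 1/5 normal; order 20: 3/3 normal; order 40: 1/1 normal.
Total normal subgroups: 9.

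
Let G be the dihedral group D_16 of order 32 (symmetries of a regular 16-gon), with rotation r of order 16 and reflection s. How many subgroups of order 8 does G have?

5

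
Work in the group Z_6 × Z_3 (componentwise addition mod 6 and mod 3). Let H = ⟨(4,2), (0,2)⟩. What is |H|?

|⟨(4,2)⟩| = 3 and |⟨(0,2)⟩| = 3, so |H| is a multiple of lcm(3, 3) = 3 and divides |G| = 18.
Closing under the operation: H = {(0,0), (0,1), (0,2), (2,0), (2,1), (2,2), (4,0), (4,1), (4,2)}, so |H| = 9.

9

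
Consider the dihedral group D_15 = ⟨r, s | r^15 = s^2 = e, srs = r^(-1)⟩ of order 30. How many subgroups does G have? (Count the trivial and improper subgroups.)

28

|G| = 30, so by Lagrange every subgroup order divides 30. Divisors: 1, 2, 3, 5, 6, 10, 15, 30.
Subgroups by order — order 1: 1; order 2: 15; order 3: 1; order 5: 1; order 6: 5; order 10: 3; order 15: 1; order 30: 1.
Total: 1 + 15 + 1 + 1 + 5 + 3 + 1 + 1 = 28.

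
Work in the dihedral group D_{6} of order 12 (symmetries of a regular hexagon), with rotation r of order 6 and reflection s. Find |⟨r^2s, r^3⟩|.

4

|⟨r^2s⟩| = 2 and |⟨r^3⟩| = 2, so |H| is a multiple of lcm(2, 2) = 2 and divides |G| = 12.
Closing under the operation: H = {e, r^3, r^2s, r^5s}, so |H| = 4.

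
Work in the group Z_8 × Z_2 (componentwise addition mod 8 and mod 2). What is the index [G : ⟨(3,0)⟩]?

2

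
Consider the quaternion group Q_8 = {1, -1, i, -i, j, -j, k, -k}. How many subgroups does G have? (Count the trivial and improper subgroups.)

|G| = 8, so by Lagrange every subgroup order divides 8. Divisors: 1, 2, 4, 8.
Subgroups by order — order 1: 1; order 2: 1; order 4: 3; order 8: 1.
Total: 1 + 1 + 3 + 1 = 6.

6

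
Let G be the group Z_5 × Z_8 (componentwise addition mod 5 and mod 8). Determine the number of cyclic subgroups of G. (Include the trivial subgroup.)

8

Each element a generates a cyclic subgroup ⟨a⟩; distinct elements may generate the same one (a cyclic group of order d has φ(d) generators).
Cyclic subgroups by order — order 1: 1; order 2: 1; order 4: 1; order 5: 1; order 8: 1; order 10: 1; order 20: 1; order 40: 1.
Total: 8.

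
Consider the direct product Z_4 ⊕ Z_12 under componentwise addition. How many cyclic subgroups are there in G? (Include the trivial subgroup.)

20

Each element a generates a cyclic subgroup ⟨a⟩; distinct elements may generate the same one (a cyclic group of order d has φ(d) generators).
Cyclic subgroups by order — order 1: 1; order 2: 3; order 3: 1; order 4: 6; order 6: 3; order 12: 6.
Total: 20.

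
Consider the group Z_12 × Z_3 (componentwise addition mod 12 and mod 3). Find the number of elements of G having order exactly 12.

An element (a,b) has order lcm(ord(a), ord(b)); count pairs with lcm equal to 12.
Enumerating gives 16 such elements.

16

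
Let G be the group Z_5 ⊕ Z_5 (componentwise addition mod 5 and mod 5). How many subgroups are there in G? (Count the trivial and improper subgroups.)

|G| = 25, so by Lagrange every subgroup order divides 25. Divisors: 1, 5, 25.
Subgroups by order — order 1: 1; order 5: 6; order 25: 1.
Total: 1 + 6 + 1 = 8.

8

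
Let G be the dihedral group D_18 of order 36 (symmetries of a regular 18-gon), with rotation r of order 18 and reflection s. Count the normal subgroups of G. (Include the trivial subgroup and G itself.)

G has 45 subgroups. Checking conjugation-invariance by order — order 1: 1/1 normal; order 2: 1/19 normal; order 3: 1/1 normal; order 4: 0/9 normal; order 6: 1/7 normal; order 9: 1/1 normal; order 12: 0/3 normal; order 18: 3/3 normal; order 36: 1/1 normal.
Total normal subgroups: 9.

9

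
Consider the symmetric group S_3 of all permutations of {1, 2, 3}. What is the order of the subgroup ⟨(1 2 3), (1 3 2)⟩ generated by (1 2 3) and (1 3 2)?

3

|⟨(1 2 3)⟩| = 3 and |⟨(1 3 2)⟩| = 3, so |H| is a multiple of lcm(3, 3) = 3 and divides |G| = 6.
Closing under the operation: H = {e, (1 2 3), (1 3 2)}, so |H| = 3.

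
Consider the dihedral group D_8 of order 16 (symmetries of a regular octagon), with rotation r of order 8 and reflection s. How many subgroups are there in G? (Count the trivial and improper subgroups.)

|G| = 16, so by Lagrange every subgroup order divides 16. Divisors: 1, 2, 4, 8, 16.
Subgroups by order — order 1: 1; order 2: 9; order 4: 5; order 8: 3; order 16: 1.
Total: 1 + 9 + 5 + 3 + 1 = 19.

19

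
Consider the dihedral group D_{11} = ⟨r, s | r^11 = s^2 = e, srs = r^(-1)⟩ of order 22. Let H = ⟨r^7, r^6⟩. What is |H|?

|⟨r^7⟩| = 11 and |⟨r^6⟩| = 11, so |H| is a multiple of lcm(11, 11) = 11 and divides |G| = 22.
Closing under the operation: H = {e, r, r^2, r^3, r^4, r^5, r^6, r^7, r^8, r^9, r^10}, so |H| = 11.

11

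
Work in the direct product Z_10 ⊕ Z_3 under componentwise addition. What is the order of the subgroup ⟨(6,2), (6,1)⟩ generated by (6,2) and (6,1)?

15

|⟨(6,2)⟩| = 15 and |⟨(6,1)⟩| = 15, so |H| is a multiple of lcm(15, 15) = 15 and divides |G| = 30.
Closing under the operation: H = {(0,0), (0,1), (0,2), (2,0), (2,1), (2,2), (4,0), (4,1), (4,2), (6,0), (6,1), (6,2), (8,0), (8,1), (8,2)}, so |H| = 15.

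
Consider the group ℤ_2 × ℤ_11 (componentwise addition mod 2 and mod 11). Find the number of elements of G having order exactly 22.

10

An element (a,b) has order lcm(ord(a), ord(b)); count pairs with lcm equal to 22.
Enumerating gives 10 such elements.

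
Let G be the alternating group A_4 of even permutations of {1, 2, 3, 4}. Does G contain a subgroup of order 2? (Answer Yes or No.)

2 | 12. A subgroup of order 2 is {e, (1 2)(3 4)}.

Yes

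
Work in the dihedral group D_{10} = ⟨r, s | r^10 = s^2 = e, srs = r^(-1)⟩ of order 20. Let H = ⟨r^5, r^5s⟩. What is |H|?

4

|⟨r^5⟩| = 2 and |⟨r^5s⟩| = 2, so |H| is a multiple of lcm(2, 2) = 2 and divides |G| = 20.
Closing under the operation: H = {e, r^5, s, r^5s}, so |H| = 4.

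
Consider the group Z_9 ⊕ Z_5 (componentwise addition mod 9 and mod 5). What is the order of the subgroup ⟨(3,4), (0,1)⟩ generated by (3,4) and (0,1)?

15

|⟨(3,4)⟩| = 15 and |⟨(0,1)⟩| = 5, so |H| is a multiple of lcm(15, 5) = 15 and divides |G| = 45.
Closing under the operation: H = {(0,0), (0,1), (0,2), (0,3), (0,4), (3,0), (3,1), (3,2), (3,3), (3,4), (6,0), (6,1), (6,2), (6,3), (6,4)}, so |H| = 15.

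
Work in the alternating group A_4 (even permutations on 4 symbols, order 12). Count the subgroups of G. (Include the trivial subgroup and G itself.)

10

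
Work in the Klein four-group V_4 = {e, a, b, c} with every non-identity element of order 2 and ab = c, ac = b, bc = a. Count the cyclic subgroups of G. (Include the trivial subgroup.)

4

Each element a generates a cyclic subgroup ⟨a⟩; distinct elements may generate the same one (a cyclic group of order d has φ(d) generators).
Cyclic subgroups by order — order 1: 1; order 2: 3.
Total: 4.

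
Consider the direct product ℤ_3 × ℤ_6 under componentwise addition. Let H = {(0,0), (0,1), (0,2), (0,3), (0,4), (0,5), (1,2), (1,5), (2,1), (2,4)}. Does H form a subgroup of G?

No

|H| = 10 does not divide |G| = 18, so by Lagrange H is not a subgroup.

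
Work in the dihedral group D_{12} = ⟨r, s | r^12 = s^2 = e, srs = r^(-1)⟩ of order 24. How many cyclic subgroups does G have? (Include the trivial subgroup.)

Each element a generates a cyclic subgroup ⟨a⟩; distinct elements may generate the same one (a cyclic group of order d has φ(d) generators).
Cyclic subgroups by order — order 1: 1; order 2: 13; order 3: 1; order 4: 1; order 6: 1; order 12: 1.
Total: 18.

18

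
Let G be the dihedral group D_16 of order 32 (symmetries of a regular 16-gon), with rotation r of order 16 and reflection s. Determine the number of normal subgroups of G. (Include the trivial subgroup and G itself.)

G has 36 subgroups. Checking conjugation-invariance by order — order 1: 1/1 normal; order 2: 1/17 normal; order 4: 1/9 normal; order 8: 1/5 normal; order 16: 3/3 normal; order 32: 1/1 normal.
Total normal subgroups: 8.

8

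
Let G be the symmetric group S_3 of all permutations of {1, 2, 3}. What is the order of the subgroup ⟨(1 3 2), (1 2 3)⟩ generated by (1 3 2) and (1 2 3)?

|⟨(1 3 2)⟩| = 3 and |⟨(1 2 3)⟩| = 3, so |H| is a multiple of lcm(3, 3) = 3 and divides |G| = 6.
Closing under the operation: H = {e, (1 2 3), (1 3 2)}, so |H| = 3.

3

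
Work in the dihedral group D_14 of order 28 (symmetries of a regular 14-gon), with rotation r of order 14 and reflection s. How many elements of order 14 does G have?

6

The elements of order 14 are: r, r^3, r^5, r^9, r^11, r^13.
That's 6.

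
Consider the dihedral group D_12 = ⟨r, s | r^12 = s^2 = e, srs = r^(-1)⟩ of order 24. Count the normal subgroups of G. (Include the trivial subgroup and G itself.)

9

G has 34 subgroups. Checking conjugation-invariance by order — order 1: 1/1 normal; order 2: 1/13 normal; order 3: 1/1 normal; order 4: 1/7 normal; order 6: 1/5 normal; order 8: 0/3 normal; order 12: 3/3 normal; order 24: 1/1 normal.
Total normal subgroups: 9.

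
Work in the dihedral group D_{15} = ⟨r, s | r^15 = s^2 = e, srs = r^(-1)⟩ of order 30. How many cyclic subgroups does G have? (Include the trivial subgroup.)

19

Each element a generates a cyclic subgroup ⟨a⟩; distinct elements may generate the same one (a cyclic group of order d has φ(d) generators).
Cyclic subgroups by order — order 1: 1; order 2: 15; order 3: 1; order 5: 1; order 15: 1.
Total: 19.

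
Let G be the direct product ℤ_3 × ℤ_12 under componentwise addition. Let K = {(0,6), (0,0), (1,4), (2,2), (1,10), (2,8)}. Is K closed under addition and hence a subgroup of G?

Yes

|K| = 6 divides |G| = 36, consistent with Lagrange.
K contains the identity, every element's inverse is in K, and K is closed under +: it is a subgroup.
In fact K = ⟨(2,2)⟩.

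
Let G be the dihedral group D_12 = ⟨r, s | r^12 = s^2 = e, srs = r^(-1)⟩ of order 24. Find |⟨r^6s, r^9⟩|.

8

|⟨r^6s⟩| = 2 and |⟨r^9⟩| = 4, so |H| is a multiple of lcm(2, 4) = 4 and divides |G| = 24.
Closing under the operation: H = {e, r^3, r^6, r^9, s, r^3s, r^6s, r^9s}, so |H| = 8.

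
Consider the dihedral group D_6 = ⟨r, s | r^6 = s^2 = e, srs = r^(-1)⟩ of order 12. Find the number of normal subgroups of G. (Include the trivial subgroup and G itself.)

7

G has 16 subgroups. Checking conjugation-invariance by order — order 1: 1/1 normal; order 2: 1/7 normal; order 3: 1/1 normal; order 4: 0/3 normal; order 6: 3/3 normal; order 12: 1/1 normal.
Total normal subgroups: 7.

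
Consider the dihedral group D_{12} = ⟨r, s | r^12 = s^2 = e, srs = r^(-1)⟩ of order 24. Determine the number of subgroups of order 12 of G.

|G| = 24 and 12 | 24, so subgroups of order 12 are possible by Lagrange.
The subgroups of order 12 are: {e, r, r^2, r^3, r^4, r^5, r^6, r^7, r^8, r^9, r^10, r^11}; {e, r^2, r^4, r^6, r^8, r^10, s, r^2s, r^4s, r^6s, r^8s, r^10s}; {e, r^2, r^4, r^6, r^8, r^10, rs, r^3s, r^5s, r^7s, r^9s, r^11s}.
So G has 3 subgroups of order 12.

3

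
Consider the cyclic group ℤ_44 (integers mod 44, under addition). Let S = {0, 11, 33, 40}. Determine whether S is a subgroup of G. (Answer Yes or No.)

No

40 ∈ S but its inverse 4 ∉ S, so S is not a subgroup.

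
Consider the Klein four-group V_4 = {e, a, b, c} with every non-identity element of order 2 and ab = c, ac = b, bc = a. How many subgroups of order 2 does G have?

3

|G| = 4 and 2 | 4, so subgroups of order 2 are possible by Lagrange.
The subgroups of order 2 are: {e, a}; {e, b}; {e, c}.
So G has 3 subgroups of order 2.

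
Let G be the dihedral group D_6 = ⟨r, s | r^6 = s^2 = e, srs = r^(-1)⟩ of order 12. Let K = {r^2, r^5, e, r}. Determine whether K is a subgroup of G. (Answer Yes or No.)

r^2 ∈ K but its inverse r^4 ∉ K, so K is not a subgroup.

No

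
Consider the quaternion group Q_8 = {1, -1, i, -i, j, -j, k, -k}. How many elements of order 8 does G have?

0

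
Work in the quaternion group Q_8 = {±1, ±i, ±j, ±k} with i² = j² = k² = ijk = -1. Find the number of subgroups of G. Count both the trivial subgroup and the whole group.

|G| = 8, so by Lagrange every subgroup order divides 8. Divisors: 1, 2, 4, 8.
Subgroups by order — order 1: 1; order 2: 1; order 4: 3; order 8: 1.
Total: 1 + 1 + 3 + 1 = 6.

6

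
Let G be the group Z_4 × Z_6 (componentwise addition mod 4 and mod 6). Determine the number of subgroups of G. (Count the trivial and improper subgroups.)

16

|G| = 24, so by Lagrange every subgroup order divides 24. Divisors: 1, 2, 3, 4, 6, 8, 12, 24.
Subgroups by order — order 1: 1; order 2: 3; order 3: 1; order 4: 3; order 6: 3; order 8: 1; order 12: 3; order 24: 1.
Total: 1 + 3 + 1 + 3 + 3 + 1 + 3 + 1 = 16.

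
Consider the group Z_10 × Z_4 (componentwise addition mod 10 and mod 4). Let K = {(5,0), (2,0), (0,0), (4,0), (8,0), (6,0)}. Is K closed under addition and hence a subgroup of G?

No

|K| = 6 does not divide |G| = 40, so by Lagrange K is not a subgroup.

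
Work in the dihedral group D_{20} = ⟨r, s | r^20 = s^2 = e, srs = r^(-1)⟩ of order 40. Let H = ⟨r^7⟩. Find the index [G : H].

|⟨r^7⟩| = 20 and |G| = 40.
By Lagrange, [G : H] = |G|/|H| = 40/20 = 2.

2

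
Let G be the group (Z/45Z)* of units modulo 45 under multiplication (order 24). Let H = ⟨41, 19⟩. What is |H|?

12

|⟨41⟩| = 6 and |⟨19⟩| = 2, so |H| is a multiple of lcm(6, 2) = 6 and divides |G| = 24.
Closing under the operation: H = {1, 4, 11, 14, 16, 19, 26, 29, 31, 34, 41, 44}, so |H| = 12.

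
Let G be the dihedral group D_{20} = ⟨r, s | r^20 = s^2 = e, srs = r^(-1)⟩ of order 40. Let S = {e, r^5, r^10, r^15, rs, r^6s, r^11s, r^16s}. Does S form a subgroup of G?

|S| = 8 divides |G| = 40, consistent with Lagrange.
S contains the identity, every element's inverse is in S, and S is closed under ·: it is a subgroup.

Yes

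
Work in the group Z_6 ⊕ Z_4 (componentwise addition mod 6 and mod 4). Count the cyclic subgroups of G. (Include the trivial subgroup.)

12

A cyclic subgroup of order d is generated by each of its φ(d) elements of order d, so the cyclic subgroups of order d number (#elements of order d)/φ(d).
Cyclic subgroups by order — order 1: 1; order 2: 3; order 3: 1; order 4: 2; order 6: 3; order 12: 2.
Total: 12.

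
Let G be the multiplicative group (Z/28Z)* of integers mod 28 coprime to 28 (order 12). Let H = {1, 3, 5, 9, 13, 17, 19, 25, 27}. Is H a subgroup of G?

No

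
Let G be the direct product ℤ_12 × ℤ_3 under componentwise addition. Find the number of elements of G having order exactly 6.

8

An element (a,b) has order lcm(ord(a), ord(b)); count pairs with lcm equal to 6.
Enumerating gives 8 such elements.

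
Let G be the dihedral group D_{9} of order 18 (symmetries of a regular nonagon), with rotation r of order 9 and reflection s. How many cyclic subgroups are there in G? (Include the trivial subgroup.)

12

A cyclic subgroup of order d is generated by each of its φ(d) elements of order d, so the cyclic subgroups of order d number (#elements of order d)/φ(d).
Cyclic subgroups by order — order 1: 1; order 2: 9; order 3: 1; order 9: 1.
Total: 12.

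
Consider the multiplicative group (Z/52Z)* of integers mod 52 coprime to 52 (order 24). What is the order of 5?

4

Compute successive powers of 5 mod 52: 5, 25, 21, 1; 5^4 ≡ 1 (mod 52).
So |⟨5⟩| = 4.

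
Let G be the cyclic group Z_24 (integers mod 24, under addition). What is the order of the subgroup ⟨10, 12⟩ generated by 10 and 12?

12

|⟨10⟩| = 12 and |⟨12⟩| = 2, so |H| is a multiple of lcm(12, 2) = 12 and divides |G| = 24.
Closing under the operation: H = {0, 2, 4, 6, 8, 10, 12, 14, 16, 18, 20, 22}, so |H| = 12.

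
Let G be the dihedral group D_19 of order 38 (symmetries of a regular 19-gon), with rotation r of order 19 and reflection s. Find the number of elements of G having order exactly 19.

18

Enumerating element orders in G gives 18 elements of order 19.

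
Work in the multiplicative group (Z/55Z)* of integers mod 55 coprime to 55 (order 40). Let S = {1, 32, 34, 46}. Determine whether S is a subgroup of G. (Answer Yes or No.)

No

32 ∈ S but its inverse 43 ∉ S, so S is not a subgroup.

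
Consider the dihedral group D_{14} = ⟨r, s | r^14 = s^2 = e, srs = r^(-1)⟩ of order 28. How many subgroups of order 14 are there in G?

|G| = 28 and 14 | 28, so subgroups of order 14 are possible by Lagrange.
The subgroups of order 14 are: {e, r, r^2, r^3, r^4, r^5, r^6, r^7, r^8, r^9, r^10, r^11, r^12, r^13}; {e, r^2, r^4, r^6, r^8, r^10, r^12, s, r^2s, r^4s, r^6s, r^8s, r^10s, r^12s}; {e, r^2, r^4, r^6, r^8, r^10, r^12, rs, r^3s, r^5s, r^7s, r^9s, r^11s, r^13s}.
So G has 3 subgroups of order 14.

3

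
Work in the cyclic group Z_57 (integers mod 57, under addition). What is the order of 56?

57

In Z_57, the order of an element a is n/gcd(a, n).
gcd(56, 57) = 1, so |⟨56⟩| = 57/1 = 57.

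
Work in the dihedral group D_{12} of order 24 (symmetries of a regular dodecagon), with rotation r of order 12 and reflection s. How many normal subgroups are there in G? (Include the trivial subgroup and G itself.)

9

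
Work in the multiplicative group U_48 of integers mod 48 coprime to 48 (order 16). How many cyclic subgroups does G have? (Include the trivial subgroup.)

12

Group the elements of G by the cyclic subgroup they generate; each cyclic subgroup of order d accounts for φ(d) elements.
Cyclic subgroups by order — order 1: 1; order 2: 7; order 4: 4.
Total: 12.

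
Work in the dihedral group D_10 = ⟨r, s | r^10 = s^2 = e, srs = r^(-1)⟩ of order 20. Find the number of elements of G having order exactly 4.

0

No element of G has order 4 (even though 4 | 20).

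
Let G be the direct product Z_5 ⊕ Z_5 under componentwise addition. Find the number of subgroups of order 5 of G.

|G| = 25 and 5 | 25, so subgroups of order 5 are possible by Lagrange.
The subgroups of order 5 are: {(0,0), (0,1), (0,2), (0,3), (0,4)}; {(0,0), (1,0), (2,0), (3,0), (4,0)}; {(0,0), (1,1), (2,2), (3,3), (4,4)}; {(0,0), (1,2), (2,4), (3,1), (4,3)}; … (6 in all).
So G has 6 subgroups of order 5.

6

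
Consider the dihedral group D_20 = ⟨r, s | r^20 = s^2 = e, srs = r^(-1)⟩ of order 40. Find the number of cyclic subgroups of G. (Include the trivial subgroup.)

A cyclic subgroup of order d is generated by each of its φ(d) elements of order d, so the cyclic subgroups of order d number (#elements of order d)/φ(d).
Cyclic subgroups by order — order 1: 1; order 2: 21; order 4: 1; order 5: 1; order 10: 1; order 20: 1.
Total: 26.

26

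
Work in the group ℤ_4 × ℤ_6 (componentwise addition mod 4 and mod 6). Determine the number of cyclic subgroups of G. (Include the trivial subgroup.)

A cyclic subgroup of order d is generated by each of its φ(d) elements of order d, so the cyclic subgroups of order d number (#elements of order d)/φ(d).
Cyclic subgroups by order — order 1: 1; order 2: 3; order 3: 1; order 4: 2; order 6: 3; order 12: 2.
Total: 12.

12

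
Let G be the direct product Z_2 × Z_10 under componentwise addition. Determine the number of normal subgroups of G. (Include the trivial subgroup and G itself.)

10

G is abelian, so every subgroup is normal.
G has 10 subgroups in total, hence 10 normal subgroups.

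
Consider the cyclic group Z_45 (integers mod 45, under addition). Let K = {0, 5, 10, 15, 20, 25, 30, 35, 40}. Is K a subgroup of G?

Yes

|K| = 9 divides |G| = 45, consistent with Lagrange.
K contains the identity, every element's inverse is in K, and K is closed under +: it is a subgroup.
In fact K = ⟨35⟩.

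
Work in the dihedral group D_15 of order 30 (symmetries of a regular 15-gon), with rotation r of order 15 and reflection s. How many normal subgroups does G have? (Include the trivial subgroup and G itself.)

G has 28 subgroups. Checking conjugation-invariance by order — order 1: 1/1 normal; order 2: 0/15 normal; order 3: 1/1 normal; order 5: 1/1 normal; order 6: 0/5 normal; order 10: 0/3 normal; order 15: 1/1 normal; order 30: 1/1 normal.
Total normal subgroups: 5.

5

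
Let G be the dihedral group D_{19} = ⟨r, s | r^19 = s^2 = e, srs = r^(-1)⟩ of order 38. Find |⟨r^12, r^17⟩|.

19

|⟨r^12⟩| = 19 and |⟨r^17⟩| = 19, so |H| is a multiple of lcm(19, 19) = 19 and divides |G| = 38.
Closing under the operation: H = {e, r, r^2, r^3, r^4, r^5, r^6, r^7, r^8, r^9, r^10, r^11, r^12, r^13, r^14, r^15, r^16, r^17, r^18}, so |H| = 19.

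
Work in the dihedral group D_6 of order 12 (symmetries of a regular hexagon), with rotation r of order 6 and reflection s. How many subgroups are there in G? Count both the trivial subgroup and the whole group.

|G| = 12, so by Lagrange every subgroup order divides 12. Divisors: 1, 2, 3, 4, 6, 12.
Subgroups by order — order 1: 1; order 2: 7; order 3: 1; order 4: 3; order 6: 3; order 12: 1.
Total: 1 + 7 + 1 + 3 + 3 + 1 = 16.

16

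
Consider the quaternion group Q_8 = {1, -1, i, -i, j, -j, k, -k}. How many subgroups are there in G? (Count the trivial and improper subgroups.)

6

|G| = 8, so by Lagrange every subgroup order divides 8. Divisors: 1, 2, 4, 8.
Subgroups by order — order 1: 1; order 2: 1; order 4: 3; order 8: 1.
Total: 1 + 1 + 3 + 1 = 6.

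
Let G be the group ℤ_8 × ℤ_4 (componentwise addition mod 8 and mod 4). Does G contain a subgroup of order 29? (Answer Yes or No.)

No

29 does not divide |G| = 32, so by Lagrange no subgroup of order 29 exists.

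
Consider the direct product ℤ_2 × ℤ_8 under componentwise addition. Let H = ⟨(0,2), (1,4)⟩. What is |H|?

|⟨(0,2)⟩| = 4 and |⟨(1,4)⟩| = 2, so |H| is a multiple of lcm(4, 2) = 4 and divides |G| = 16.
Closing under the operation: H = {(0,0), (0,2), (0,4), (0,6), (1,0), (1,2), (1,4), (1,6)}, so |H| = 8.

8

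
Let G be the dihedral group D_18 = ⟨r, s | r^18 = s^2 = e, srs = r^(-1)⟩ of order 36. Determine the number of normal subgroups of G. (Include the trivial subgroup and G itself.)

G has 45 subgroups. Checking conjugation-invariance by order — order 1: 1/1 normal; order 2: 1/19 normal; order 3: 1/1 normal; order 4: 0/9 normal; order 6: 1/7 normal; order 9: 1/1 normal; order 12: 0/3 normal; order 18: 3/3 normal; order 36: 1/1 normal.
Total normal subgroups: 9.

9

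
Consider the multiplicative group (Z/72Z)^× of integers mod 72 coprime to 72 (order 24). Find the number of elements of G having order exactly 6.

Enumerating element orders in G gives 14 elements of order 6.

14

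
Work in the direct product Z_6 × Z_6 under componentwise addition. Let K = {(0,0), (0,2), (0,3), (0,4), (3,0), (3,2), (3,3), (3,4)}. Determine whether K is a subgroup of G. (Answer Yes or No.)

No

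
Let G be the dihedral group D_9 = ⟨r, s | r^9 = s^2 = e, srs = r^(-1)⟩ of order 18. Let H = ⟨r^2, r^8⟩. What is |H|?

9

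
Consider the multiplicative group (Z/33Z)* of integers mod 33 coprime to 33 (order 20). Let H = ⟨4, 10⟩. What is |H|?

10

|⟨4⟩| = 5 and |⟨10⟩| = 2, so |H| is a multiple of lcm(5, 2) = 10 and divides |G| = 20.
Closing under the operation: H = {1, 4, 7, 10, 13, 16, 19, 25, 28, 31}, so |H| = 10.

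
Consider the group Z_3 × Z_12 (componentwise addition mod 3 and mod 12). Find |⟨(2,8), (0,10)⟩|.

|⟨(2,8)⟩| = 3 and |⟨(0,10)⟩| = 6, so |H| is a multiple of lcm(3, 6) = 6 and divides |G| = 36.
Closing under the operation: H = {(0,0), (0,2), (0,4), (0,6), (0,8), (0,10), (1,0), (1,2), (1,4), (1,6), (1,8), (1,10), (2,0), (2,2), (2,4), (2,6), (2,8), (2,10)}, so |H| = 18.

18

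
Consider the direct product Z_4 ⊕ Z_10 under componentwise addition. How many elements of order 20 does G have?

An element (a,b) has order lcm(ord(a), ord(b)); count pairs with lcm equal to 20.
Enumerating gives 16 such elements.

16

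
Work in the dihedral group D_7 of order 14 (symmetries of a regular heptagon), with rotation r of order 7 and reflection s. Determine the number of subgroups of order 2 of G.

|G| = 14 and 2 | 14, so subgroups of order 2 are possible by Lagrange.
The subgroups of order 2 are: {e, r^2s}; {e, r^3s}; {e, r^4s}; {e, r^5s}; … (7 in all).
So G has 7 subgroups of order 2.

7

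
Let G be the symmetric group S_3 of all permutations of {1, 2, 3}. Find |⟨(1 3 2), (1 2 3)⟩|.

3

|⟨(1 3 2)⟩| = 3 and |⟨(1 2 3)⟩| = 3, so |H| is a multiple of lcm(3, 3) = 3 and divides |G| = 6.
Closing under the operation: H = {e, (1 2 3), (1 3 2)}, so |H| = 3.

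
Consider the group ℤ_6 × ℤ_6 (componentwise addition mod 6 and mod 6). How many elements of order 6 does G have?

24

An element (a,b) has order lcm(ord(a), ord(b)); count pairs with lcm equal to 6.
Enumerating gives 24 such elements.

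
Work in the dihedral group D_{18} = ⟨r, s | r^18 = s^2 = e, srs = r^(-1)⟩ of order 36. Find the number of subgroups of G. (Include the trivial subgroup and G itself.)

45

|G| = 36, so by Lagrange every subgroup order divides 36. Divisors: 1, 2, 3, 4, 6, 9, 12, 18, 36.
Subgroups by order — order 1: 1; order 2: 19; order 3: 1; order 4: 9; order 6: 7; order 9: 1; order 12: 3; order 18: 3; order 36: 1.
Total: 1 + 19 + 1 + 9 + 7 + 1 + 3 + 3 + 1 = 45.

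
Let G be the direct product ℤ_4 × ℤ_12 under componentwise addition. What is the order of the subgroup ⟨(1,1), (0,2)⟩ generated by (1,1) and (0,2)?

24

|⟨(1,1)⟩| = 12 and |⟨(0,2)⟩| = 6, so |H| is a multiple of lcm(12, 6) = 12 and divides |G| = 48.
Closing under the operation: H = {(0,0), (0,2), (0,4), (0,6), (0,8), (0,10), (1,1), (1,3), (1,5), (1,7), (1,9), (1,11), (2,0), (2,2), (2,4), (2,6), (2,8), (2,10), (3,1), (3,3), (3,5), (3,7), (3,9), (3,11)}, so |H| = 24.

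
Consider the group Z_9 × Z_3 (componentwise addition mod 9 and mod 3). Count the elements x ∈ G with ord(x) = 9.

18

An element (a,b) has order lcm(ord(a), ord(b)); count pairs with lcm equal to 9.
Enumerating gives 18 such elements.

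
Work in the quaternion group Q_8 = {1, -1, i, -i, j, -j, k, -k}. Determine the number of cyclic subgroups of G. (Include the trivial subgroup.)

5

Group the elements of G by the cyclic subgroup they generate; each cyclic subgroup of order d accounts for φ(d) elements.
Cyclic subgroups by order — order 1: 1; order 2: 1; order 4: 3.
Total: 5.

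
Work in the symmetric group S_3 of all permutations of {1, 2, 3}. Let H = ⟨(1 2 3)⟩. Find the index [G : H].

2

|⟨(1 2 3)⟩| = 3 and |G| = 6.
By Lagrange, [G : H] = |G|/|H| = 6/3 = 2.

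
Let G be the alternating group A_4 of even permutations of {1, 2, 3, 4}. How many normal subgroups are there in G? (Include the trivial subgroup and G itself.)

3

G has 10 subgroups. Checking conjugation-invariance by order — order 1: 1/1 normal; order 2: 0/3 normal; order 3: 0/4 normal; order 4: 1/1 normal; order 12: 1/1 normal.
Total normal subgroups: 3.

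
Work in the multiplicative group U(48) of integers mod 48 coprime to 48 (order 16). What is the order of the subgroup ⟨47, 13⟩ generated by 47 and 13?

8

|⟨47⟩| = 2 and |⟨13⟩| = 4, so |H| is a multiple of lcm(2, 4) = 4 and divides |G| = 16.
Closing under the operation: H = {1, 11, 13, 23, 25, 35, 37, 47}, so |H| = 8.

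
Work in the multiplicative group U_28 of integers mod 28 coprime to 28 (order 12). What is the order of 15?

2

Compute successive powers of 15 mod 28: 15, 1; 15^2 ≡ 1 (mod 28).
So |⟨15⟩| = 2.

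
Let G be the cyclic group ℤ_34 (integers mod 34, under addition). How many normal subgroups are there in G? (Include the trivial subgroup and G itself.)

4

G is abelian, so every subgroup is normal.
G has 4 subgroups in total, hence 4 normal subgroups.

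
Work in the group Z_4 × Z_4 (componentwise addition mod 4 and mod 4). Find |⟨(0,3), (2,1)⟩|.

8

|⟨(0,3)⟩| = 4 and |⟨(2,1)⟩| = 4, so |H| is a multiple of lcm(4, 4) = 4 and divides |G| = 16.
Closing under the operation: H = {(0,0), (0,1), (0,2), (0,3), (2,0), (2,1), (2,2), (2,3)}, so |H| = 8.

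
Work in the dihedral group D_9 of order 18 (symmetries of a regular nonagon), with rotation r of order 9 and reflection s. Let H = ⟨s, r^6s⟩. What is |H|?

6

|⟨s⟩| = 2 and |⟨r^6s⟩| = 2, so |H| is a multiple of lcm(2, 2) = 2 and divides |G| = 18.
Closing under the operation: H = {e, r^3, r^6, s, r^3s, r^6s}, so |H| = 6.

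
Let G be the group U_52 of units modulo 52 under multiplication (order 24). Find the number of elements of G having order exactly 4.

The elements of order 4 are: 5, 21, 31, 47.
That's 4.

4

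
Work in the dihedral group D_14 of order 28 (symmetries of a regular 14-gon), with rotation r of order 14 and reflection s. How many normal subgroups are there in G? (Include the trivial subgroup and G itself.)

7

G has 28 subgroups. Checking conjugation-invariance by order — order 1: 1/1 normal; order 2: 1/15 normal; order 4: 0/7 normal; order 7: 1/1 normal; order 14: 3/3 normal; order 28: 1/1 normal.
Total normal subgroups: 7.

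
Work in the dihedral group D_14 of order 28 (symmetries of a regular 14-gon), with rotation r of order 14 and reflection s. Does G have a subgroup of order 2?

Yes

2 | 28. A subgroup of order 2 is {e, r^10s}.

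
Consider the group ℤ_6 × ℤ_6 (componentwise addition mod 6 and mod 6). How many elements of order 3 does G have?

An element (a,b) has order lcm(ord(a), ord(b)); count pairs with lcm equal to 3.
Enumerating gives 8 such elements.

8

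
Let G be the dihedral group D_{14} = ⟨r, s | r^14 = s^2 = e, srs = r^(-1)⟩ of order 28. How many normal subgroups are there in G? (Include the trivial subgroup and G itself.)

7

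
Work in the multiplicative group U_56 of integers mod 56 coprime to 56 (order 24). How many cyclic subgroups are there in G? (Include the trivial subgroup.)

A cyclic subgroup of order d is generated by each of its φ(d) elements of order d, so the cyclic subgroups of order d number (#elements of order d)/φ(d).
Cyclic subgroups by order — order 1: 1; order 2: 7; order 3: 1; order 6: 7.
Total: 16.

16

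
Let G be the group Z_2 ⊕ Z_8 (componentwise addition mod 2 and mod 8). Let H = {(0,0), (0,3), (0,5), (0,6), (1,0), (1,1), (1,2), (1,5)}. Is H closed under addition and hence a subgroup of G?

(1,2) ∈ H but its inverse (1,6) ∉ H, so H is not a subgroup.

No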